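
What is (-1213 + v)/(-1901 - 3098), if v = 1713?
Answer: -500/4999 ≈ -0.10002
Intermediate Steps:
(-1213 + v)/(-1901 - 3098) = (-1213 + 1713)/(-1901 - 3098) = 500/(-4999) = 500*(-1/4999) = -500/4999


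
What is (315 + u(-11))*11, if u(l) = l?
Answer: 3344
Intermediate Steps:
(315 + u(-11))*11 = (315 - 11)*11 = 304*11 = 3344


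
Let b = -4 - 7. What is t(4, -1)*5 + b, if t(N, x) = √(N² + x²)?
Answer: -11 + 5*√17 ≈ 9.6155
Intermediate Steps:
b = -11
t(4, -1)*5 + b = √(4² + (-1)²)*5 - 11 = √(16 + 1)*5 - 11 = √17*5 - 11 = 5*√17 - 11 = -11 + 5*√17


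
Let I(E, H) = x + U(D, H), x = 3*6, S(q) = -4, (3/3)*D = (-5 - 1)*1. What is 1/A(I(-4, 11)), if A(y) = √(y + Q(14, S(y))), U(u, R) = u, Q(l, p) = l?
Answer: √26/26 ≈ 0.19612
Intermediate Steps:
D = -6 (D = (-5 - 1)*1 = -6*1 = -6)
x = 18
I(E, H) = 12 (I(E, H) = 18 - 6 = 12)
A(y) = √(14 + y) (A(y) = √(y + 14) = √(14 + y))
1/A(I(-4, 11)) = 1/(√(14 + 12)) = 1/(√26) = √26/26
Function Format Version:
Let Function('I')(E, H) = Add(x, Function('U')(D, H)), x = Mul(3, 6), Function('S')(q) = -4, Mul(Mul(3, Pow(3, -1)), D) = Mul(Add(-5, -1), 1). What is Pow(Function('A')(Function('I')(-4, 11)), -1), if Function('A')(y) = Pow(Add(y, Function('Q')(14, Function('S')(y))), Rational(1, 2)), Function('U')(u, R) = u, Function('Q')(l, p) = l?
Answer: Mul(Rational(1, 26), Pow(26, Rational(1, 2))) ≈ 0.19612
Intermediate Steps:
D = -6 (D = Mul(Add(-5, -1), 1) = Mul(-6, 1) = -6)
x = 18
Function('I')(E, H) = 12 (Function('I')(E, H) = Add(18, -6) = 12)
Function('A')(y) = Pow(Add(14, y), Rational(1, 2)) (Function('A')(y) = Pow(Add(y, 14), Rational(1, 2)) = Pow(Add(14, y), Rational(1, 2)))
Pow(Function('A')(Function('I')(-4, 11)), -1) = Pow(Pow(Add(14, 12), Rational(1, 2)), -1) = Pow(Pow(26, Rational(1, 2)), -1) = Mul(Rational(1, 26), Pow(26, Rational(1, 2)))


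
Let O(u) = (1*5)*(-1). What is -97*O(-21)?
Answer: 485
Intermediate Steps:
O(u) = -5 (O(u) = 5*(-1) = -5)
-97*O(-21) = -97*(-5) = 485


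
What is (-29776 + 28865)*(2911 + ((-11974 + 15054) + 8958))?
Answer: -13618539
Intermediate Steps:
(-29776 + 28865)*(2911 + ((-11974 + 15054) + 8958)) = -911*(2911 + (3080 + 8958)) = -911*(2911 + 12038) = -911*14949 = -13618539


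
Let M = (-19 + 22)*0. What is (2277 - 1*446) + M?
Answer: 1831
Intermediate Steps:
M = 0 (M = 3*0 = 0)
(2277 - 1*446) + M = (2277 - 1*446) + 0 = (2277 - 446) + 0 = 1831 + 0 = 1831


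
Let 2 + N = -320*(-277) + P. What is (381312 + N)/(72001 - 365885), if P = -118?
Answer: -117458/73471 ≈ -1.5987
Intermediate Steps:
N = 88520 (N = -2 + (-320*(-277) - 118) = -2 + (88640 - 118) = -2 + 88522 = 88520)
(381312 + N)/(72001 - 365885) = (381312 + 88520)/(72001 - 365885) = 469832/(-293884) = 469832*(-1/293884) = -117458/73471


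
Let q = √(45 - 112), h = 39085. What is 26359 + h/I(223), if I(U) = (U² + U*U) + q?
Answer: 260744316807259/9891893831 - 39085*I*√67/9891893831 ≈ 26359.0 - 3.2342e-5*I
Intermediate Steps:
q = I*√67 (q = √(-67) = I*√67 ≈ 8.1853*I)
I(U) = 2*U² + I*√67 (I(U) = (U² + U*U) + I*√67 = (U² + U²) + I*√67 = 2*U² + I*√67)
26359 + h/I(223) = 26359 + 39085/(2*223² + I*√67) = 26359 + 39085/(2*49729 + I*√67) = 26359 + 39085/(99458 + I*√67)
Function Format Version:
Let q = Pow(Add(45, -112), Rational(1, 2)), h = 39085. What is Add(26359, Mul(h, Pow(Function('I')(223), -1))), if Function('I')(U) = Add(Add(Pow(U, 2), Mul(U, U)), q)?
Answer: Add(Rational(260744316807259, 9891893831), Mul(Rational(-39085, 9891893831), I, Pow(67, Rational(1, 2)))) ≈ Add(26359., Mul(-3.2342e-5, I))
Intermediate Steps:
q = Mul(I, Pow(67, Rational(1, 2))) (q = Pow(-67, Rational(1, 2)) = Mul(I, Pow(67, Rational(1, 2))) ≈ Mul(8.1853, I))
Function('I')(U) = Add(Mul(2, Pow(U, 2)), Mul(I, Pow(67, Rational(1, 2)))) (Function('I')(U) = Add(Add(Pow(U, 2), Mul(U, U)), Mul(I, Pow(67, Rational(1, 2)))) = Add(Add(Pow(U, 2), Pow(U, 2)), Mul(I, Pow(67, Rational(1, 2)))) = Add(Mul(2, Pow(U, 2)), Mul(I, Pow(67, Rational(1, 2)))))
Add(26359, Mul(h, Pow(Function('I')(223), -1))) = Add(26359, Mul(39085, Pow(Add(Mul(2, Pow(223, 2)), Mul(I, Pow(67, Rational(1, 2)))), -1))) = Add(26359, Mul(39085, Pow(Add(Mul(2, 49729), Mul(I, Pow(67, Rational(1, 2)))), -1))) = Add(26359, Mul(39085, Pow(Add(99458, Mul(I, Pow(67, Rational(1, 2)))), -1)))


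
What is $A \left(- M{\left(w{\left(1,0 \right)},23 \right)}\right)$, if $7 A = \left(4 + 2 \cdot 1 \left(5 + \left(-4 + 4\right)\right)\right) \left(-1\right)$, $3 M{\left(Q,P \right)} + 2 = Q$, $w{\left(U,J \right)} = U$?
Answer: $- \frac{2}{3} \approx -0.66667$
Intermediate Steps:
$M{\left(Q,P \right)} = - \frac{2}{3} + \frac{Q}{3}$
$A = -2$ ($A = \frac{\left(4 + 2 \cdot 1 \left(5 + \left(-4 + 4\right)\right)\right) \left(-1\right)}{7} = \frac{\left(4 + 2 \cdot 1 \left(5 + 0\right)\right) \left(-1\right)}{7} = \frac{\left(4 + 2 \cdot 1 \cdot 5\right) \left(-1\right)}{7} = \frac{\left(4 + 2 \cdot 5\right) \left(-1\right)}{7} = \frac{\left(4 + 10\right) \left(-1\right)}{7} = \frac{14 \left(-1\right)}{7} = \frac{1}{7} \left(-14\right) = -2$)
$A \left(- M{\left(w{\left(1,0 \right)},23 \right)}\right) = - 2 \left(- (- \frac{2}{3} + \frac{1}{3} \cdot 1)\right) = - 2 \left(- (- \frac{2}{3} + \frac{1}{3})\right) = - 2 \left(\left(-1\right) \left(- \frac{1}{3}\right)\right) = \left(-2\right) \frac{1}{3} = - \frac{2}{3}$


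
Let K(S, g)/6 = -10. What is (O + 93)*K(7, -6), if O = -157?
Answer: 3840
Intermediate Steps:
K(S, g) = -60 (K(S, g) = 6*(-10) = -60)
(O + 93)*K(7, -6) = (-157 + 93)*(-60) = -64*(-60) = 3840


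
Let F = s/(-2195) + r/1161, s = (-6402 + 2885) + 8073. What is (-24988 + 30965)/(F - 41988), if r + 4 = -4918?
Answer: -15231756915/107018102566 ≈ -0.14233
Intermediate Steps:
r = -4922 (r = -4 - 4918 = -4922)
s = 4556 (s = -3517 + 8073 = 4556)
F = -16093306/2548395 (F = 4556/(-2195) - 4922/1161 = 4556*(-1/2195) - 4922*1/1161 = -4556/2195 - 4922/1161 = -16093306/2548395 ≈ -6.3151)
(-24988 + 30965)/(F - 41988) = (-24988 + 30965)/(-16093306/2548395 - 41988) = 5977/(-107018102566/2548395) = 5977*(-2548395/107018102566) = -15231756915/107018102566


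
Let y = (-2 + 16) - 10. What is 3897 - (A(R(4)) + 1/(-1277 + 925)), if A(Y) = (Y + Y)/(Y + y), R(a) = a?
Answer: 1371393/352 ≈ 3896.0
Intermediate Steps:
y = 4 (y = 14 - 10 = 4)
A(Y) = 2*Y/(4 + Y) (A(Y) = (Y + Y)/(Y + 4) = (2*Y)/(4 + Y) = 2*Y/(4 + Y))
3897 - (A(R(4)) + 1/(-1277 + 925)) = 3897 - (2*4/(4 + 4) + 1/(-1277 + 925)) = 3897 - (2*4/8 + 1/(-352)) = 3897 - (2*4*(⅛) - 1/352) = 3897 - (1 - 1/352) = 3897 - 1*351/352 = 3897 - 351/352 = 1371393/352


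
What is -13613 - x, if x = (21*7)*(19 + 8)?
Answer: -17582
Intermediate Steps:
x = 3969 (x = 147*27 = 3969)
-13613 - x = -13613 - 1*3969 = -13613 - 3969 = -17582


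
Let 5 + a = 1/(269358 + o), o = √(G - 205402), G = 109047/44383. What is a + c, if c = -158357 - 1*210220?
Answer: (-368582*√404606431388977 + 4406366891085965*I)/(√404606431388977 - 11954916114*I) ≈ -3.6858e+5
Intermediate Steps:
G = 109047/44383 (G = 109047*(1/44383) = 109047/44383 ≈ 2.4570)
o = I*√404606431388977/44383 (o = √(109047/44383 - 205402) = √(-9116247919/44383) = I*√404606431388977/44383 ≈ 453.21*I)
c = -368577 (c = -158357 - 210220 = -368577)
a = -5 + 1/(269358 + I*√404606431388977/44383) ≈ -5.0 - 6.2465e-9*I
a + c = (-5*√404606431388977 + 59774536187*I)/(√404606431388977 - 11954916114*I) - 368577 = -368577 + (-5*√404606431388977 + 59774536187*I)/(√404606431388977 - 11954916114*I)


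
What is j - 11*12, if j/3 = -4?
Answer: -144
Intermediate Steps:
j = -12 (j = 3*(-4) = -12)
j - 11*12 = -12 - 11*12 = -12 - 132 = -144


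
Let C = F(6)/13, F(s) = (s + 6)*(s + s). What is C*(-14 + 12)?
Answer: -288/13 ≈ -22.154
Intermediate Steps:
F(s) = 2*s*(6 + s) (F(s) = (6 + s)*(2*s) = 2*s*(6 + s))
C = 144/13 (C = (2*6*(6 + 6))/13 = (2*6*12)*(1/13) = 144*(1/13) = 144/13 ≈ 11.077)
C*(-14 + 12) = 144*(-14 + 12)/13 = (144/13)*(-2) = -288/13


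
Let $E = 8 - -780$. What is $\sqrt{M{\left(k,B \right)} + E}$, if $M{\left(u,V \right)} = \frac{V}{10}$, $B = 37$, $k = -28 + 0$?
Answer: $\frac{\sqrt{79170}}{10} \approx 28.137$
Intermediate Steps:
$k = -28$
$M{\left(u,V \right)} = \frac{V}{10}$ ($M{\left(u,V \right)} = V \frac{1}{10} = \frac{V}{10}$)
$E = 788$ ($E = 8 + 780 = 788$)
$\sqrt{M{\left(k,B \right)} + E} = \sqrt{\frac{1}{10} \cdot 37 + 788} = \sqrt{\frac{37}{10} + 788} = \sqrt{\frac{7917}{10}} = \frac{\sqrt{79170}}{10}$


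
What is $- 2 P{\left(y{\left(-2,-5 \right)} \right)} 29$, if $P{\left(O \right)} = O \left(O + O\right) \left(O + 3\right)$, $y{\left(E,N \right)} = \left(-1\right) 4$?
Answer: $1856$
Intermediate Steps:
$y{\left(E,N \right)} = -4$
$P{\left(O \right)} = 2 O^{2} \left(3 + O\right)$ ($P{\left(O \right)} = O 2 O \left(3 + O\right) = 2 O^{2} \left(3 + O\right)$)
$- 2 P{\left(y{\left(-2,-5 \right)} \right)} 29 = - 2 \cdot 2 \left(-4\right)^{2} \left(3 - 4\right) 29 = - 2 \cdot 2 \cdot 16 \left(-1\right) 29 = \left(-2\right) \left(-32\right) 29 = 64 \cdot 29 = 1856$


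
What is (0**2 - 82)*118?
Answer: -9676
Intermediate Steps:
(0**2 - 82)*118 = (0 - 82)*118 = -82*118 = -9676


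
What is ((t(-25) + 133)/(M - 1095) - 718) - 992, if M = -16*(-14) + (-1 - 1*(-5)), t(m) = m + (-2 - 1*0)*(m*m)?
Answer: -1481428/867 ≈ -1708.7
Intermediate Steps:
t(m) = m - 2*m² (t(m) = m + (-2 + 0)*m² = m - 2*m²)
M = 228 (M = 224 + (-1 + 5) = 224 + 4 = 228)
((t(-25) + 133)/(M - 1095) - 718) - 992 = ((-25*(1 - 2*(-25)) + 133)/(228 - 1095) - 718) - 992 = ((-25*(1 + 50) + 133)/(-867) - 718) - 992 = ((-25*51 + 133)*(-1/867) - 718) - 992 = ((-1275 + 133)*(-1/867) - 718) - 992 = (-1142*(-1/867) - 718) - 992 = (1142/867 - 718) - 992 = -621364/867 - 992 = -1481428/867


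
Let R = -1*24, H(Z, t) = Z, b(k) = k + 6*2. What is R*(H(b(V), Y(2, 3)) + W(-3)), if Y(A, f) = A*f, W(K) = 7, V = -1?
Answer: -432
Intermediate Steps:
b(k) = 12 + k (b(k) = k + 12 = 12 + k)
R = -24
R*(H(b(V), Y(2, 3)) + W(-3)) = -24*((12 - 1) + 7) = -24*(11 + 7) = -24*18 = -432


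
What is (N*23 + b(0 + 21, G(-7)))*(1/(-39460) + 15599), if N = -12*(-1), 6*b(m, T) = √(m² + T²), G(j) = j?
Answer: 42472021191/9865 + 4308755773*√10/236760 ≈ 4.3629e+6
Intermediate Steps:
b(m, T) = √(T² + m²)/6 (b(m, T) = √(m² + T²)/6 = √(T² + m²)/6)
N = 12
(N*23 + b(0 + 21, G(-7)))*(1/(-39460) + 15599) = (12*23 + √((-7)² + (0 + 21)²)/6)*(1/(-39460) + 15599) = (276 + √(49 + 21²)/6)*(-1/39460 + 15599) = (276 + √(49 + 441)/6)*(615536539/39460) = (276 + √490/6)*(615536539/39460) = (276 + (7*√10)/6)*(615536539/39460) = (276 + 7*√10/6)*(615536539/39460) = 42472021191/9865 + 4308755773*√10/236760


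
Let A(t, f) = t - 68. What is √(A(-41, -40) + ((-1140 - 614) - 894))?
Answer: I*√2757 ≈ 52.507*I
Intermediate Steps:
A(t, f) = -68 + t
√(A(-41, -40) + ((-1140 - 614) - 894)) = √((-68 - 41) + ((-1140 - 614) - 894)) = √(-109 + (-1754 - 894)) = √(-109 - 2648) = √(-2757) = I*√2757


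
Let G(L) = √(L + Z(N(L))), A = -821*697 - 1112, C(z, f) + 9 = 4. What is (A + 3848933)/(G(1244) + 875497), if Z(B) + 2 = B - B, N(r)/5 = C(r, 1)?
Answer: 2867763965248/766494995767 - 9826752*√138/766494995767 ≈ 3.7412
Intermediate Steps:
C(z, f) = -5 (C(z, f) = -9 + 4 = -5)
N(r) = -25 (N(r) = 5*(-5) = -25)
Z(B) = -2 (Z(B) = -2 + (B - B) = -2 + 0 = -2)
A = -573349 (A = -572237 - 1112 = -573349)
G(L) = √(-2 + L) (G(L) = √(L - 2) = √(-2 + L))
(A + 3848933)/(G(1244) + 875497) = (-573349 + 3848933)/(√(-2 + 1244) + 875497) = 3275584/(√1242 + 875497) = 3275584/(3*√138 + 875497) = 3275584/(875497 + 3*√138)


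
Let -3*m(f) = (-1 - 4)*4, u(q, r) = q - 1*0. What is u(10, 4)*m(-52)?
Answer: 200/3 ≈ 66.667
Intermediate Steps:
u(q, r) = q (u(q, r) = q + 0 = q)
m(f) = 20/3 (m(f) = -(-1 - 4)*4/3 = -(-5)*4/3 = -⅓*(-20) = 20/3)
u(10, 4)*m(-52) = 10*(20/3) = 200/3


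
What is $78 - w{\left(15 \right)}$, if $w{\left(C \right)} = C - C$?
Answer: $78$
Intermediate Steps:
$w{\left(C \right)} = 0$
$78 - w{\left(15 \right)} = 78 - 0 = 78 + 0 = 78$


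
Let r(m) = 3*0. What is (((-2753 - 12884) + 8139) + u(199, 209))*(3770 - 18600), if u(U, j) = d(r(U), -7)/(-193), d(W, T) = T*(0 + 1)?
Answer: 21460596810/193 ≈ 1.1119e+8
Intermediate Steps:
r(m) = 0
d(W, T) = T (d(W, T) = T*1 = T)
u(U, j) = 7/193 (u(U, j) = -7/(-193) = -7*(-1/193) = 7/193)
(((-2753 - 12884) + 8139) + u(199, 209))*(3770 - 18600) = (((-2753 - 12884) + 8139) + 7/193)*(3770 - 18600) = ((-15637 + 8139) + 7/193)*(-14830) = (-7498 + 7/193)*(-14830) = -1447107/193*(-14830) = 21460596810/193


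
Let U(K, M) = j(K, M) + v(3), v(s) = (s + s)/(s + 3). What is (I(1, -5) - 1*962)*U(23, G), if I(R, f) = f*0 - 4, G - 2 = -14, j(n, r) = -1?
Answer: 0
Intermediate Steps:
G = -12 (G = 2 - 14 = -12)
v(s) = 2*s/(3 + s) (v(s) = (2*s)/(3 + s) = 2*s/(3 + s))
I(R, f) = -4 (I(R, f) = 0 - 4 = -4)
U(K, M) = 0 (U(K, M) = -1 + 2*3/(3 + 3) = -1 + 2*3/6 = -1 + 2*3*(⅙) = -1 + 1 = 0)
(I(1, -5) - 1*962)*U(23, G) = (-4 - 1*962)*0 = (-4 - 962)*0 = -966*0 = 0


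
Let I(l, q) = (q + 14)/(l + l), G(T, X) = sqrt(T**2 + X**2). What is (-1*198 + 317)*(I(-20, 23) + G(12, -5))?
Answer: 57477/40 ≈ 1436.9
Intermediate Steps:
I(l, q) = (14 + q)/(2*l) (I(l, q) = (14 + q)/((2*l)) = (14 + q)*(1/(2*l)) = (14 + q)/(2*l))
(-1*198 + 317)*(I(-20, 23) + G(12, -5)) = (-1*198 + 317)*((1/2)*(14 + 23)/(-20) + sqrt(12**2 + (-5)**2)) = (-198 + 317)*((1/2)*(-1/20)*37 + sqrt(144 + 25)) = 119*(-37/40 + sqrt(169)) = 119*(-37/40 + 13) = 119*(483/40) = 57477/40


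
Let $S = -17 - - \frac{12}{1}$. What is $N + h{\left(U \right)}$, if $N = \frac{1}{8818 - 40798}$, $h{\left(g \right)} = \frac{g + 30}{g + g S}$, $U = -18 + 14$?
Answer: $\frac{103933}{63960} \approx 1.625$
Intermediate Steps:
$S = -5$ ($S = -17 - \left(-12\right) 1 = -17 - -12 = -17 + 12 = -5$)
$U = -4$
$h{\left(g \right)} = - \frac{30 + g}{4 g}$ ($h{\left(g \right)} = \frac{g + 30}{g + g \left(-5\right)} = \frac{30 + g}{g - 5 g} = \frac{30 + g}{\left(-4\right) g} = \left(30 + g\right) \left(- \frac{1}{4 g}\right) = - \frac{30 + g}{4 g}$)
$N = - \frac{1}{31980}$ ($N = \frac{1}{-31980} = - \frac{1}{31980} \approx -3.127 \cdot 10^{-5}$)
$N + h{\left(U \right)} = - \frac{1}{31980} + \frac{-30 - -4}{4 \left(-4\right)} = - \frac{1}{31980} + \frac{1}{4} \left(- \frac{1}{4}\right) \left(-30 + 4\right) = - \frac{1}{31980} + \frac{1}{4} \left(- \frac{1}{4}\right) \left(-26\right) = - \frac{1}{31980} + \frac{13}{8} = \frac{103933}{63960}$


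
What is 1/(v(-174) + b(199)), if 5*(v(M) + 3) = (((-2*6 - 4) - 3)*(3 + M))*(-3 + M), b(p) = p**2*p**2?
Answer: 5/7840620917 ≈ 6.3770e-10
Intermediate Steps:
b(p) = p**4
v(M) = -3 + (-57 - 19*M)*(-3 + M)/5 (v(M) = -3 + ((((-2*6 - 4) - 3)*(3 + M))*(-3 + M))/5 = -3 + ((((-12 - 4) - 3)*(3 + M))*(-3 + M))/5 = -3 + (((-16 - 3)*(3 + M))*(-3 + M))/5 = -3 + ((-19*(3 + M))*(-3 + M))/5 = -3 + ((-57 - 19*M)*(-3 + M))/5 = -3 + (-57 - 19*M)*(-3 + M)/5)
1/(v(-174) + b(199)) = 1/((156/5 - 19/5*(-174)**2) + 199**4) = 1/((156/5 - 19/5*30276) + 1568239201) = 1/((156/5 - 575244/5) + 1568239201) = 1/(-575088/5 + 1568239201) = 1/(7840620917/5) = 5/7840620917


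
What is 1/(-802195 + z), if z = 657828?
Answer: -1/144367 ≈ -6.9268e-6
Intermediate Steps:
1/(-802195 + z) = 1/(-802195 + 657828) = 1/(-144367) = -1/144367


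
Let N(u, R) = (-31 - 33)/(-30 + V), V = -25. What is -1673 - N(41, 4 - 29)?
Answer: -92079/55 ≈ -1674.2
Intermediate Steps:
N(u, R) = 64/55 (N(u, R) = (-31 - 33)/(-30 - 25) = -64/(-55) = -64*(-1/55) = 64/55)
-1673 - N(41, 4 - 29) = -1673 - 1*64/55 = -1673 - 64/55 = -92079/55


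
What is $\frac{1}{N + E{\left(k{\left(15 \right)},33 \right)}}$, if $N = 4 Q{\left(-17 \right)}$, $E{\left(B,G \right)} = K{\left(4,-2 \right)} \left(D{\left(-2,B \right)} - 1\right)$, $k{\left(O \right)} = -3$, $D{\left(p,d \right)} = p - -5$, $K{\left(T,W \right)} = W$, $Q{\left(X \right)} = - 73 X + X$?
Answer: $\frac{1}{4892} \approx 0.00020442$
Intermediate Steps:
$Q{\left(X \right)} = - 72 X$
$D{\left(p,d \right)} = 5 + p$ ($D{\left(p,d \right)} = p + 5 = 5 + p$)
$E{\left(B,G \right)} = -4$ ($E{\left(B,G \right)} = - 2 \left(\left(5 - 2\right) - 1\right) = - 2 \left(3 - 1\right) = \left(-2\right) 2 = -4$)
$N = 4896$ ($N = 4 \left(\left(-72\right) \left(-17\right)\right) = 4 \cdot 1224 = 4896$)
$\frac{1}{N + E{\left(k{\left(15 \right)},33 \right)}} = \frac{1}{4896 - 4} = \frac{1}{4892}$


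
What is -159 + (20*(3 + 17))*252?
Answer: 100641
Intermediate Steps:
-159 + (20*(3 + 17))*252 = -159 + (20*20)*252 = -159 + 400*252 = -159 + 100800 = 100641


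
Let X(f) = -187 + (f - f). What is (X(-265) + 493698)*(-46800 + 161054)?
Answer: 56385605794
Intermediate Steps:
X(f) = -187 (X(f) = -187 + 0 = -187)
(X(-265) + 493698)*(-46800 + 161054) = (-187 + 493698)*(-46800 + 161054) = 493511*114254 = 56385605794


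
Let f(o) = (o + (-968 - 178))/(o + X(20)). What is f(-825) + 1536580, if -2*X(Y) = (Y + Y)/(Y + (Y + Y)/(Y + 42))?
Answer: 40613409052/26431 ≈ 1.5366e+6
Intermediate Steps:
X(Y) = -Y/(Y + 2*Y/(42 + Y)) (X(Y) = -(Y + Y)/(2*(Y + (Y + Y)/(Y + 42))) = -2*Y/(2*(Y + (2*Y)/(42 + Y))) = -2*Y/(2*(Y + 2*Y/(42 + Y))) = -Y/(Y + 2*Y/(42 + Y)))
f(o) = (-1146 + o)/(-31/32 + o) (f(o) = (o + (-968 - 178))/(o + (-42 - 1*20)/(44 + 20)) = (o - 1146)/(o + (-42 - 20)/64) = (-1146 + o)/(o + (1/64)*(-62)) = (-1146 + o)/(o - 31/32) = (-1146 + o)/(-31/32 + o))
f(-825) + 1536580 = 32*(-1146 - 825)/(-31 + 32*(-825)) + 1536580 = 32*(-1971)/(-31 - 26400) + 1536580 = 32*(-1971)/(-26431) + 1536580 = 32*(-1/26431)*(-1971) + 1536580 = 63072/26431 + 1536580 = 40613409052/26431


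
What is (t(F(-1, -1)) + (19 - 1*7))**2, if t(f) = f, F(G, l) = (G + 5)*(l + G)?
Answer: 16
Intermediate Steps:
F(G, l) = (5 + G)*(G + l)
(t(F(-1, -1)) + (19 - 1*7))**2 = (((-1)**2 + 5*(-1) + 5*(-1) - 1*(-1)) + (19 - 1*7))**2 = ((1 - 5 - 5 + 1) + (19 - 7))**2 = (-8 + 12)**2 = 4**2 = 16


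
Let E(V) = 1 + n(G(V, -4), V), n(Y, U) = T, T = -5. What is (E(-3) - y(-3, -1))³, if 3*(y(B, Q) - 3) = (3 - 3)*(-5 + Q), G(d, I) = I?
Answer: -343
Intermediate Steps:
n(Y, U) = -5
y(B, Q) = 3 (y(B, Q) = 3 + ((3 - 3)*(-5 + Q))/3 = 3 + (0*(-5 + Q))/3 = 3 + (⅓)*0 = 3 + 0 = 3)
E(V) = -4 (E(V) = 1 - 5 = -4)
(E(-3) - y(-3, -1))³ = (-4 - 1*3)³ = (-4 - 3)³ = (-7)³ = -343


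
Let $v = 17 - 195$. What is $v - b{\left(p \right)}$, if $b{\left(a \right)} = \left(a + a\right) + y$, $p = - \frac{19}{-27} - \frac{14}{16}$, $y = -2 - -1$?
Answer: $- \frac{19079}{108} \approx -176.66$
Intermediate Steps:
$y = -1$ ($y = -2 + 1 = -1$)
$p = - \frac{37}{216}$ ($p = \left(-19\right) \left(- \frac{1}{27}\right) - \frac{7}{8} = \frac{19}{27} - \frac{7}{8} = - \frac{37}{216} \approx -0.1713$)
$v = -178$ ($v = 17 - 195 = -178$)
$b{\left(a \right)} = -1 + 2 a$ ($b{\left(a \right)} = \left(a + a\right) - 1 = 2 a - 1 = -1 + 2 a$)
$v - b{\left(p \right)} = -178 - \left(-1 + 2 \left(- \frac{37}{216}\right)\right) = -178 - \left(-1 - \frac{37}{108}\right) = -178 - - \frac{145}{108} = -178 + \frac{145}{108} = - \frac{19079}{108}$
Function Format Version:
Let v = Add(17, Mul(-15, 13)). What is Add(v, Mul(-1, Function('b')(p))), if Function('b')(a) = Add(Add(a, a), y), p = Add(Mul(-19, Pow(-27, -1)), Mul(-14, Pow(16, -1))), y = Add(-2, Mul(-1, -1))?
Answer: Rational(-19079, 108) ≈ -176.66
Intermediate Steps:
y = -1 (y = Add(-2, 1) = -1)
p = Rational(-37, 216) (p = Add(Mul(-19, Rational(-1, 27)), Mul(-14, Rational(1, 16))) = Add(Rational(19, 27), Rational(-7, 8)) = Rational(-37, 216) ≈ -0.17130)
v = -178 (v = Add(17, -195) = -178)
Function('b')(a) = Add(-1, Mul(2, a)) (Function('b')(a) = Add(Add(a, a), -1) = Add(Mul(2, a), -1) = Add(-1, Mul(2, a)))
Add(v, Mul(-1, Function('b')(p))) = Add(-178, Mul(-1, Add(-1, Mul(2, Rational(-37, 216))))) = Add(-178, Mul(-1, Add(-1, Rational(-37, 108)))) = Add(-178, Mul(-1, Rational(-145, 108))) = Add(-178, Rational(145, 108)) = Rational(-19079, 108)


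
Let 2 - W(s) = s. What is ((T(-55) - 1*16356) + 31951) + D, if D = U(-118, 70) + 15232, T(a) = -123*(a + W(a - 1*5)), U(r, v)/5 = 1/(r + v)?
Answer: 1438363/48 ≈ 29966.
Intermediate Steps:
U(r, v) = 5/(r + v)
W(s) = 2 - s
T(a) = -861 (T(a) = -123*(a + (2 - (a - 1*5))) = -123*(a + (2 - (a - 5))) = -123*(a + (2 - (-5 + a))) = -123*(a + (2 + (5 - a))) = -123*(a + (7 - a)) = -123*7 = -861)
D = 731131/48 (D = 5/(-118 + 70) + 15232 = 5/(-48) + 15232 = 5*(-1/48) + 15232 = -5/48 + 15232 = 731131/48 ≈ 15232.)
((T(-55) - 1*16356) + 31951) + D = ((-861 - 1*16356) + 31951) + 731131/48 = ((-861 - 16356) + 31951) + 731131/48 = (-17217 + 31951) + 731131/48 = 14734 + 731131/48 = 1438363/48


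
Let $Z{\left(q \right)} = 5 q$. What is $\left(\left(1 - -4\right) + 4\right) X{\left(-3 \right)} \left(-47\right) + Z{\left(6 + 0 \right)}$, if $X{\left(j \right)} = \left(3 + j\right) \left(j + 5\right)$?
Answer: $30$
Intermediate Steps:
$X{\left(j \right)} = \left(3 + j\right) \left(5 + j\right)$
$\left(\left(1 - -4\right) + 4\right) X{\left(-3 \right)} \left(-47\right) + Z{\left(6 + 0 \right)} = \left(\left(1 - -4\right) + 4\right) \left(15 + \left(-3\right)^{2} + 8 \left(-3\right)\right) \left(-47\right) + 5 \left(6 + 0\right) = \left(\left(1 + 4\right) + 4\right) \left(15 + 9 - 24\right) \left(-47\right) + 5 \cdot 6 = \left(5 + 4\right) 0 \left(-47\right) + 30 = 9 \cdot 0 \left(-47\right) + 30 = 0 \left(-47\right) + 30 = 0 + 30 = 30$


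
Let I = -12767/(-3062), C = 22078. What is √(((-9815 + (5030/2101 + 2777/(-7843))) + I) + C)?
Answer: √258141672912355340126370/4586915806 ≈ 110.77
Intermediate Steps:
I = 12767/3062 (I = -12767*(-1/3062) = 12767/3062 ≈ 4.1695)
√(((-9815 + (5030/2101 + 2777/(-7843))) + I) + C) = √(((-9815 + (5030/2101 + 2777/(-7843))) + 12767/3062) + 22078) = √(((-9815 + (5030*(1/2101) + 2777*(-1/7843))) + 12767/3062) + 22078) = √(((-9815 + (5030/2101 - 2777/7843)) + 12767/3062) + 22078) = √(((-9815 + 3055983/1498013) + 12767/3062) + 22078) = √((-14699941612/1498013 + 12767/3062) + 22078) = √(-44992096083973/4586915806 + 22078) = √(56277831080895/4586915806) = √258141672912355340126370/4586915806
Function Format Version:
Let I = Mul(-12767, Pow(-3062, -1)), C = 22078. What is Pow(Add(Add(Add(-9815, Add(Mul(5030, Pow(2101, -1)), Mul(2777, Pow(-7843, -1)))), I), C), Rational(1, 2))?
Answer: Mul(Rational(1, 4586915806), Pow(258141672912355340126370, Rational(1, 2))) ≈ 110.77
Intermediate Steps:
I = Rational(12767, 3062) (I = Mul(-12767, Rational(-1, 3062)) = Rational(12767, 3062) ≈ 4.1695)
Pow(Add(Add(Add(-9815, Add(Mul(5030, Pow(2101, -1)), Mul(2777, Pow(-7843, -1)))), I), C), Rational(1, 2)) = Pow(Add(Add(Add(-9815, Add(Mul(5030, Pow(2101, -1)), Mul(2777, Pow(-7843, -1)))), Rational(12767, 3062)), 22078), Rational(1, 2)) = Pow(Add(Add(Add(-9815, Add(Mul(5030, Rational(1, 2101)), Mul(2777, Rational(-1, 7843)))), Rational(12767, 3062)), 22078), Rational(1, 2)) = Pow(Add(Add(Add(-9815, Add(Rational(5030, 2101), Rational(-2777, 7843))), Rational(12767, 3062)), 22078), Rational(1, 2)) = Pow(Add(Add(Add(-9815, Rational(3055983, 1498013)), Rational(12767, 3062)), 22078), Rational(1, 2)) = Pow(Add(Add(Rational(-14699941612, 1498013), Rational(12767, 3062)), 22078), Rational(1, 2)) = Pow(Add(Rational(-44992096083973, 4586915806), 22078), Rational(1, 2)) = Pow(Rational(56277831080895, 4586915806), Rational(1, 2)) = Mul(Rational(1, 4586915806), Pow(258141672912355340126370, Rational(1, 2)))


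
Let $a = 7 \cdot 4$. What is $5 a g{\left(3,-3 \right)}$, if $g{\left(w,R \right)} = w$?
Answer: $420$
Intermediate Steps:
$a = 28$
$5 a g{\left(3,-3 \right)} = 5 \cdot 28 \cdot 3 = 140 \cdot 3 = 420$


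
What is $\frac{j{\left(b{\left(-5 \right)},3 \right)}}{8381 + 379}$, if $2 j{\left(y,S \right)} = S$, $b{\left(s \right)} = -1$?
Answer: $\frac{1}{5840} \approx 0.00017123$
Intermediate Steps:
$j{\left(y,S \right)} = \frac{S}{2}$
$\frac{j{\left(b{\left(-5 \right)},3 \right)}}{8381 + 379} = \frac{\frac{1}{2} \cdot 3}{8381 + 379} = \frac{1}{8760} \cdot \frac{3}{2} = \frac{1}{5840}$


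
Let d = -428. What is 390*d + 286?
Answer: -166634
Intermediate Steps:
390*d + 286 = 390*(-428) + 286 = -166920 + 286 = -166634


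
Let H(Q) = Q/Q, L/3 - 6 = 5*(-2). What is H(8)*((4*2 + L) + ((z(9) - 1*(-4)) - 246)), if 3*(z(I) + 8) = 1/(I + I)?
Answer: -13715/54 ≈ -253.98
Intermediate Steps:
L = -12 (L = 18 + 3*(5*(-2)) = 18 + 3*(-10) = 18 - 30 = -12)
H(Q) = 1
z(I) = -8 + 1/(6*I) (z(I) = -8 + 1/(3*(I + I)) = -8 + 1/(3*((2*I))) = -8 + (1/(2*I))/3 = -8 + 1/(6*I))
H(8)*((4*2 + L) + ((z(9) - 1*(-4)) - 246)) = 1*((4*2 - 12) + (((-8 + (⅙)/9) - 1*(-4)) - 246)) = 1*((8 - 12) + (((-8 + (⅙)*(⅑)) + 4) - 246)) = 1*(-4 + (((-8 + 1/54) + 4) - 246)) = 1*(-4 + ((-431/54 + 4) - 246)) = 1*(-4 + (-215/54 - 246)) = 1*(-4 - 13499/54) = 1*(-13715/54) = -13715/54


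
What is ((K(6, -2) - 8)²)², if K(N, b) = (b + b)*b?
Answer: 0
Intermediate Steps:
K(N, b) = 2*b² (K(N, b) = (2*b)*b = 2*b²)
((K(6, -2) - 8)²)² = ((2*(-2)² - 8)²)² = ((2*4 - 8)²)² = ((8 - 8)²)² = (0²)² = 0² = 0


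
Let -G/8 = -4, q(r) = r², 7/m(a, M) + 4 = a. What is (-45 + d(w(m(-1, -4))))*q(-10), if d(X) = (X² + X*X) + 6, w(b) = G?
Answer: 200900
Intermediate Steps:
m(a, M) = 7/(-4 + a)
G = 32 (G = -8*(-4) = 32)
w(b) = 32
d(X) = 6 + 2*X² (d(X) = (X² + X²) + 6 = 2*X² + 6 = 6 + 2*X²)
(-45 + d(w(m(-1, -4))))*q(-10) = (-45 + (6 + 2*32²))*(-10)² = (-45 + (6 + 2*1024))*100 = (-45 + (6 + 2048))*100 = (-45 + 2054)*100 = 2009*100 = 200900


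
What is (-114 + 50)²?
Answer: 4096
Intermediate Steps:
(-114 + 50)² = (-64)² = 4096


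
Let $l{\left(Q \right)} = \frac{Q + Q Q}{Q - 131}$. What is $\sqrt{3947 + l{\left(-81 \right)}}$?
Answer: $\frac{\sqrt{11001263}}{53} \approx 62.581$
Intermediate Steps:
$l{\left(Q \right)} = \frac{Q + Q^{2}}{-131 + Q}$
$\sqrt{3947 + l{\left(-81 \right)}} = \sqrt{3947 - \frac{81 \left(1 - 81\right)}{-131 - 81}} = \sqrt{3947 - 81 \frac{1}{-212} \left(-80\right)} = \sqrt{3947 - \left(- \frac{81}{212}\right) \left(-80\right)} = \sqrt{3947 - \frac{1620}{53}} = \sqrt{\frac{207571}{53}} = \frac{\sqrt{11001263}}{53}$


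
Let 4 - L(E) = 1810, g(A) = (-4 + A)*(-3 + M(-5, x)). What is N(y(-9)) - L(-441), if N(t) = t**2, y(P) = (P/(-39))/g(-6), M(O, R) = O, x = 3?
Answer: 1953369609/1081600 ≈ 1806.0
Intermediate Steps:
g(A) = 32 - 8*A (g(A) = (-4 + A)*(-3 - 5) = (-4 + A)*(-8) = 32 - 8*A)
L(E) = -1806 (L(E) = 4 - 1*1810 = 4 - 1810 = -1806)
y(P) = -P/3120 (y(P) = (P/(-39))/(32 - 8*(-6)) = (P*(-1/39))/(32 + 48) = -P/39/80 = -P/39*(1/80) = -P/3120)
N(y(-9)) - L(-441) = (-1/3120*(-9))**2 - 1*(-1806) = (3/1040)**2 + 1806 = 9/1081600 + 1806 = 1953369609/1081600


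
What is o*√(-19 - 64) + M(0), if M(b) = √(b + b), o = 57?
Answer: 57*I*√83 ≈ 519.29*I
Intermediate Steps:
M(b) = √2*√b (M(b) = √(2*b) = √2*√b)
o*√(-19 - 64) + M(0) = 57*√(-19 - 64) + √2*√0 = 57*√(-83) + √2*0 = 57*(I*√83) + 0 = 57*I*√83 + 0 = 57*I*√83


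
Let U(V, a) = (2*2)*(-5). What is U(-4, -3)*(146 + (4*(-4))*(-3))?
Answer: -3880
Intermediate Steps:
U(V, a) = -20 (U(V, a) = 4*(-5) = -20)
U(-4, -3)*(146 + (4*(-4))*(-3)) = -20*(146 + (4*(-4))*(-3)) = -20*(146 - 16*(-3)) = -20*(146 + 48) = -20*194 = -3880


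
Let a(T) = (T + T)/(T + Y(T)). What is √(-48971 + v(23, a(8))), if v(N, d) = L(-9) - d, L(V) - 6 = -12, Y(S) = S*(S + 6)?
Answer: 7*I*√224895/15 ≈ 221.31*I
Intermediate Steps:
Y(S) = S*(6 + S)
L(V) = -6 (L(V) = 6 - 12 = -6)
a(T) = 2*T/(T + T*(6 + T)) (a(T) = (T + T)/(T + T*(6 + T)) = (2*T)/(T + T*(6 + T)) = 2*T/(T + T*(6 + T)))
v(N, d) = -6 - d
√(-48971 + v(23, a(8))) = √(-48971 + (-6 - 2/(7 + 8))) = √(-48971 + (-6 - 2/15)) = √(-48971 - 92/15) = √(-734657/15) = 7*I*√224895/15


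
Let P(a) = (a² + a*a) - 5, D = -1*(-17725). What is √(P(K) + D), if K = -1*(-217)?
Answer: √111898 ≈ 334.51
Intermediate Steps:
K = 217
D = 17725
P(a) = -5 + 2*a² (P(a) = (a² + a²) - 5 = 2*a² - 5 = -5 + 2*a²)
√(P(K) + D) = √((-5 + 2*217²) + 17725) = √((-5 + 2*47089) + 17725) = √((-5 + 94178) + 17725) = √(94173 + 17725) = √111898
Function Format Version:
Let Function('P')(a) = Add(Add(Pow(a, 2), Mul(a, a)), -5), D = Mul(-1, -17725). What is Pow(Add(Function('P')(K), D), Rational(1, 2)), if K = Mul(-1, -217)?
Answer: Pow(111898, Rational(1, 2)) ≈ 334.51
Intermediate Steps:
K = 217
D = 17725
Function('P')(a) = Add(-5, Mul(2, Pow(a, 2))) (Function('P')(a) = Add(Add(Pow(a, 2), Pow(a, 2)), -5) = Add(Mul(2, Pow(a, 2)), -5) = Add(-5, Mul(2, Pow(a, 2))))
Pow(Add(Function('P')(K), D), Rational(1, 2)) = Pow(Add(Add(-5, Mul(2, Pow(217, 2))), 17725), Rational(1, 2)) = Pow(Add(Add(-5, Mul(2, 47089)), 17725), Rational(1, 2)) = Pow(Add(Add(-5, 94178), 17725), Rational(1, 2)) = Pow(Add(94173, 17725), Rational(1, 2)) = Pow(111898, Rational(1, 2))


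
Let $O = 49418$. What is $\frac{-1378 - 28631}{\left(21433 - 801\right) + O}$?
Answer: $- \frac{10003}{23350} \approx -0.42839$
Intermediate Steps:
$\frac{-1378 - 28631}{\left(21433 - 801\right) + O} = \frac{-1378 - 28631}{\left(21433 - 801\right) + 49418} = \frac{-1378 - 28631}{20632 + 49418} = - \frac{30009}{70050} = \left(-30009\right) \frac{1}{70050} = - \frac{10003}{23350}$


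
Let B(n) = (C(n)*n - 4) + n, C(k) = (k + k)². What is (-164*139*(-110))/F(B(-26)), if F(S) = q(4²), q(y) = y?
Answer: 313445/2 ≈ 1.5672e+5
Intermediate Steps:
C(k) = 4*k² (C(k) = (2*k)² = 4*k²)
B(n) = -4 + n + 4*n³ (B(n) = ((4*n²)*n - 4) + n = (4*n³ - 4) + n = (-4 + 4*n³) + n = -4 + n + 4*n³)
F(S) = 16 (F(S) = 4² = 16)
(-164*139*(-110))/F(B(-26)) = (-164*139*(-110))/16 = -22796*(-110)*(1/16) = 2507560*(1/16) = 313445/2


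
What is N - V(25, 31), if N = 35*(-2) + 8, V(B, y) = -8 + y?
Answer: -85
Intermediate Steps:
N = -62 (N = -70 + 8 = -62)
N - V(25, 31) = -62 - (-8 + 31) = -62 - 1*23 = -62 - 23 = -85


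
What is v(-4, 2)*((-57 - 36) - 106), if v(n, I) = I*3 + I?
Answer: -1592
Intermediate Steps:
v(n, I) = 4*I (v(n, I) = 3*I + I = 4*I)
v(-4, 2)*((-57 - 36) - 106) = (4*2)*((-57 - 36) - 106) = 8*(-93 - 106) = 8*(-199) = -1592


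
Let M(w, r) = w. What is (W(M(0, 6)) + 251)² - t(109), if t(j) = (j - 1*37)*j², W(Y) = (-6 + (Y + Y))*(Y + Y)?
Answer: -792431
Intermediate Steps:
W(Y) = 2*Y*(-6 + 2*Y) (W(Y) = (-6 + 2*Y)*(2*Y) = 2*Y*(-6 + 2*Y))
t(j) = j²*(-37 + j) (t(j) = (j - 37)*j² = (-37 + j)*j² = j²*(-37 + j))
(W(M(0, 6)) + 251)² - t(109) = (4*0*(-3 + 0) + 251)² - 109²*(-37 + 109) = (4*0*(-3) + 251)² - 11881*72 = (0 + 251)² - 1*855432 = 251² - 855432 = 63001 - 855432 = -792431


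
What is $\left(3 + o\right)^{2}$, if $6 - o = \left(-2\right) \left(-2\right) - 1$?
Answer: $36$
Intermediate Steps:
$o = 3$ ($o = 6 - \left(\left(-2\right) \left(-2\right) - 1\right) = 6 - \left(4 - 1\right) = 6 - 3 = 3$)
$\left(3 + o\right)^{2} = \left(3 + 3\right)^{2} = 6^{2} = 36$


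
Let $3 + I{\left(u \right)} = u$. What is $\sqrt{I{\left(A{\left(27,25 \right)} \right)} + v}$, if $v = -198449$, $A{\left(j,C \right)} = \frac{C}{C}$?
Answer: $i \sqrt{198451} \approx 445.48 i$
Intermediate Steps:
$A{\left(j,C \right)} = 1$
$I{\left(u \right)} = -3 + u$
$\sqrt{I{\left(A{\left(27,25 \right)} \right)} + v} = \sqrt{\left(-3 + 1\right) - 198449} = \sqrt{-2 - 198449} = \sqrt{-198451} = i \sqrt{198451}$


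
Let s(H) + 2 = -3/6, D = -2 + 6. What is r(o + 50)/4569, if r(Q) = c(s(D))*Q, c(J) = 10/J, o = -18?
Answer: -128/4569 ≈ -0.028015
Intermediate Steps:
D = 4
s(H) = -5/2 (s(H) = -2 - 3/6 = -2 - 3*1/6 = -2 - 1/2 = -5/2)
r(Q) = -4*Q (r(Q) = (10/(-5/2))*Q = (10*(-2/5))*Q = -4*Q)
r(o + 50)/4569 = -4*(-18 + 50)/4569 = -4*32*(1/4569) = -128*1/4569 = -128/4569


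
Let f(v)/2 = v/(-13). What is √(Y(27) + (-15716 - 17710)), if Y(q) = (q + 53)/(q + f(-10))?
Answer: I*√4600402226/371 ≈ 182.82*I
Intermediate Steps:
f(v) = -2*v/13 (f(v) = 2*(v/(-13)) = 2*(v*(-1/13)) = 2*(-v/13) = -2*v/13)
Y(q) = (53 + q)/(20/13 + q) (Y(q) = (q + 53)/(q - 2/13*(-10)) = (53 + q)/(q + 20/13) = (53 + q)/(20/13 + q))
√(Y(27) + (-15716 - 17710)) = √(13*(53 + 27)/(20 + 13*27) + (-15716 - 17710)) = √(13*80/(20 + 351) - 33426) = √(13*80/371 - 33426) = √(13*(1/371)*80 - 33426) = √(1040/371 - 33426) = √(-12400006/371) = I*√4600402226/371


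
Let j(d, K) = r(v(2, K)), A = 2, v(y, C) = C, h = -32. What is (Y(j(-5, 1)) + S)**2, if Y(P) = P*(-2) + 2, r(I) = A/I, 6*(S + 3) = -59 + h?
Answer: 14641/36 ≈ 406.69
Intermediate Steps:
S = -109/6 (S = -3 + (-59 - 32)/6 = -3 + (1/6)*(-91) = -3 - 91/6 = -109/6 ≈ -18.167)
r(I) = 2/I
j(d, K) = 2/K
Y(P) = 2 - 2*P (Y(P) = -2*P + 2 = 2 - 2*P)
(Y(j(-5, 1)) + S)**2 = ((2 - 4/1) - 109/6)**2 = ((2 - 4) - 109/6)**2 = (-2 - 109/6)**2 = (-121/6)**2 = 14641/36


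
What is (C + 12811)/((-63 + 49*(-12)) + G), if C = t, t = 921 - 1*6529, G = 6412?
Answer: 1029/823 ≈ 1.2503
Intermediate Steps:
t = -5608 (t = 921 - 6529 = -5608)
C = -5608
(C + 12811)/((-63 + 49*(-12)) + G) = (-5608 + 12811)/((-63 + 49*(-12)) + 6412) = 7203/((-63 - 588) + 6412) = 7203/(-651 + 6412) = 7203/5761 = 7203*(1/5761) = 1029/823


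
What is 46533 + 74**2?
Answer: 52009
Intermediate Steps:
46533 + 74**2 = 46533 + 5476 = 52009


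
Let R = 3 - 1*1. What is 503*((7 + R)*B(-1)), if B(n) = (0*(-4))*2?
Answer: 0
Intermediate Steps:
B(n) = 0 (B(n) = 0*2 = 0)
R = 2 (R = 3 - 1 = 2)
503*((7 + R)*B(-1)) = 503*((7 + 2)*0) = 503*(9*0) = 503*0 = 0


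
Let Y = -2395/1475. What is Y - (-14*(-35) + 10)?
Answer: -147979/295 ≈ -501.62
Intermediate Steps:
Y = -479/295 (Y = -2395*1/1475 = -479/295 ≈ -1.6237)
Y - (-14*(-35) + 10) = -479/295 - (-14*(-35) + 10) = -479/295 - (490 + 10) = -479/295 - 1*500 = -479/295 - 500 = -147979/295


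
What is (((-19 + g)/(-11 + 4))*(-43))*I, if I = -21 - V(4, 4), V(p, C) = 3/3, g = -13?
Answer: 30272/7 ≈ 4324.6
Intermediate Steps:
V(p, C) = 1 (V(p, C) = 3*(⅓) = 1)
I = -22 (I = -21 - 1*1 = -21 - 1 = -22)
(((-19 + g)/(-11 + 4))*(-43))*I = (((-19 - 13)/(-11 + 4))*(-43))*(-22) = (-32/(-7)*(-43))*(-22) = (-32*(-⅐)*(-43))*(-22) = ((32/7)*(-43))*(-22) = -1376/7*(-22) = 30272/7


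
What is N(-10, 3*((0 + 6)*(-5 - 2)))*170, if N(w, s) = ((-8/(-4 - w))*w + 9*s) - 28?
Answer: -585820/3 ≈ -1.9527e+5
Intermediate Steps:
N(w, s) = -28 + 9*s - 8*w/(-4 - w) (N(w, s) = (-8*w/(-4 - w) + 9*s) - 28 = (9*s - 8*w/(-4 - w)) - 28 = -28 + 9*s - 8*w/(-4 - w))
N(-10, 3*((0 + 6)*(-5 - 2)))*170 = ((-112 - 20*(-10) + 36*(3*((0 + 6)*(-5 - 2))) + 9*(3*((0 + 6)*(-5 - 2)))*(-10))/(4 - 10))*170 = ((-112 + 200 + 36*(3*(6*(-7))) + 9*(3*(6*(-7)))*(-10))/(-6))*170 = -(-112 + 200 + 36*(3*(-42)) + 9*(3*(-42))*(-10))/6*170 = -(-112 + 200 + 36*(-126) + 9*(-126)*(-10))/6*170 = -(-112 + 200 - 4536 + 11340)/6*170 = -1/6*6892*170 = -3446/3*170 = -585820/3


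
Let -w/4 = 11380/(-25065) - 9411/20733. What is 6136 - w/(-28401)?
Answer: 6037506195380716/983948186043 ≈ 6136.0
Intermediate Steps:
w = 125820868/34644843 (w = -4*(11380/(-25065) - 9411/20733) = -4*(11380*(-1/25065) - 9411*1/20733) = -4*(-2276/5013 - 3137/6911) = -4*(-31455217/34644843) = 125820868/34644843 ≈ 3.6317)
6136 - w/(-28401) = 6136 - 125820868/(34644843*(-28401)) = 6136 - 125820868*(-1)/(34644843*28401) = 6136 - 1*(-125820868/983948186043) = 6136 + 125820868/983948186043 = 6037506195380716/983948186043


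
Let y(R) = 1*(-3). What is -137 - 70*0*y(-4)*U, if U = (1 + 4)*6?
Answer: -137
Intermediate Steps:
y(R) = -3
U = 30 (U = 5*6 = 30)
-137 - 70*0*y(-4)*U = -137 - 70*0*(-3)*30 = -137 - 0*30 = -137 - 70*0 = -137 + 0 = -137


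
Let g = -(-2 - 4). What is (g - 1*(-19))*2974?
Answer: 74350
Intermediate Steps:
g = 6 (g = -1*(-6) = 6)
(g - 1*(-19))*2974 = (6 - 1*(-19))*2974 = (6 + 19)*2974 = 25*2974 = 74350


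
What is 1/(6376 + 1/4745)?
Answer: 4745/30254121 ≈ 0.00015684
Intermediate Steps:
1/(6376 + 1/4745) = 1/(30254121/4745) = 4745/30254121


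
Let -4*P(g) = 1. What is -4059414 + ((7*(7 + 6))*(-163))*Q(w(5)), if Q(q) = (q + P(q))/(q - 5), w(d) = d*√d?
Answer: -326221587/80 - 281827*√5/80 ≈ -4.0856e+6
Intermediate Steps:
P(g) = -¼ (P(g) = -¼*1 = -¼)
w(d) = d^(3/2)
Q(q) = (-¼ + q)/(-5 + q) (Q(q) = (q - ¼)/(q - 5) = (-¼ + q)/(-5 + q))
-4059414 + ((7*(7 + 6))*(-163))*Q(w(5)) = -4059414 + ((7*(7 + 6))*(-163))*((-¼ + 5^(3/2))/(-5 + 5^(3/2))) = -4059414 + ((7*13)*(-163))*((-¼ + 5*√5)/(-5 + 5*√5)) = -4059414 + (91*(-163))*((-¼ + 5*√5)/(-5 + 5*√5)) = -4059414 - 14833*(-¼ + 5*√5)/(-5 + 5*√5)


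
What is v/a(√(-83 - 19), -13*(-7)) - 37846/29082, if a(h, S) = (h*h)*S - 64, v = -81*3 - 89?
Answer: -86013373/67950093 ≈ -1.2658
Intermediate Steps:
v = -332 (v = -243 - 89 = -332)
a(h, S) = -64 + S*h² (a(h, S) = h²*S - 64 = S*h² - 64 = -64 + S*h²)
v/a(√(-83 - 19), -13*(-7)) - 37846/29082 = -332/(-64 + (-13*(-7))*(√(-83 - 19))²) - 37846/29082 = -332/(-64 + 91*(√(-102))²) - 37846*1/29082 = -332/(-64 + 91*(I*√102)²) - 18923/14541 = -332/(-64 + 91*(-102)) - 18923/14541 = -332/(-64 - 9282) - 18923/14541 = -332/(-9346) - 18923/14541 = -332*(-1/9346) - 18923/14541 = 166/4673 - 18923/14541 = -86013373/67950093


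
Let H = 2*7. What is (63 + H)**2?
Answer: 5929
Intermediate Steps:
H = 14
(63 + H)**2 = (63 + 14)**2 = 77**2 = 5929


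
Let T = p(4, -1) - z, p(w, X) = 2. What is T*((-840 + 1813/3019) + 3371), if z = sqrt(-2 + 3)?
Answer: 7642902/3019 ≈ 2531.6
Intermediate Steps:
z = 1 (z = sqrt(1) = 1)
T = 1 (T = 2 - 1*1 = 2 - 1 = 1)
T*((-840 + 1813/3019) + 3371) = 1*((-840 + 1813/3019) + 3371) = 1*(-2534147/3019 + 3371) = 1*(7642902/3019) = 7642902/3019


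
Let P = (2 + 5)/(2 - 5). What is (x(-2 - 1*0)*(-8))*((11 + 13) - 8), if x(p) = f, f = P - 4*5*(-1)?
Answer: -6784/3 ≈ -2261.3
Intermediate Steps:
P = -7/3 (P = 7/(-3) = 7*(-⅓) = -7/3 ≈ -2.3333)
f = 53/3 (f = -7/3 - 4*5*(-1) = -7/3 - 20*(-1) = -7/3 + 20 = 53/3 ≈ 17.667)
x(p) = 53/3
(x(-2 - 1*0)*(-8))*((11 + 13) - 8) = ((53/3)*(-8))*((11 + 13) - 8) = -424*(24 - 8)/3 = -424/3*16 = -6784/3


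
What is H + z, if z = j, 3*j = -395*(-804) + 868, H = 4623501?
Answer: 14188951/3 ≈ 4.7296e+6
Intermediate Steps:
j = 318448/3 (j = (-395*(-804) + 868)/3 = (317580 + 868)/3 = (⅓)*318448 = 318448/3 ≈ 1.0615e+5)
z = 318448/3 ≈ 1.0615e+5
H + z = 4623501 + 318448/3 = 14188951/3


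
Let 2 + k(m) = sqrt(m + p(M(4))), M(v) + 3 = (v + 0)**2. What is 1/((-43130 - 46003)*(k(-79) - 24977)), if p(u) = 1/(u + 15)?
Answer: 699412/1557208287487347 + 2*I*sqrt(15477)/1557208287487347 ≈ 4.4914e-10 + 1.5978e-13*I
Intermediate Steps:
M(v) = -3 + v**2 (M(v) = -3 + (v + 0)**2 = -3 + v**2)
p(u) = 1/(15 + u)
k(m) = -2 + sqrt(1/28 + m) (k(m) = -2 + sqrt(m + 1/(15 + (-3 + 4**2))) = -2 + sqrt(m + 1/(15 + (-3 + 16))) = -2 + sqrt(m + 1/(15 + 13)) = -2 + sqrt(m + 1/28) = -2 + sqrt(1/28 + m))
1/((-43130 - 46003)*(k(-79) - 24977)) = 1/((-43130 - 46003)*((-2 + sqrt(7 + 196*(-79))/14) - 24977)) = 1/(-89133*((-2 + sqrt(7 - 15484)/14) - 24977)) = 1/(-89133*((-2 + sqrt(-15477)/14) - 24977)) = 1/(-89133*((-2 + (I*sqrt(15477))/14) - 24977)) = 1/(-89133*((-2 + I*sqrt(15477)/14) - 24977)) = 1/(-89133*(-24979 + I*sqrt(15477)/14)) = 1/(2226453207 - 89133*I*sqrt(15477)/14)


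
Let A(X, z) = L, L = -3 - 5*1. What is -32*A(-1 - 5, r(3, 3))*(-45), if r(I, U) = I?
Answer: -11520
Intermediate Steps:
L = -8 (L = -3 - 5 = -8)
A(X, z) = -8
-32*A(-1 - 5, r(3, 3))*(-45) = -32*(-8)*(-45) = 256*(-45) = -11520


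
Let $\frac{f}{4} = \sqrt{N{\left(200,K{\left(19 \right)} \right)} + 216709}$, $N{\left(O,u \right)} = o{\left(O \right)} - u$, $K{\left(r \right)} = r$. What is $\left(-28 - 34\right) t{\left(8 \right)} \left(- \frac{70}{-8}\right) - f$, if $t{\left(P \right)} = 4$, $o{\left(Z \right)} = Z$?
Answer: $-2170 - 92 \sqrt{410} \approx -4032.9$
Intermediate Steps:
$N{\left(O,u \right)} = O - u$
$f = 92 \sqrt{410}$ ($f = 4 \sqrt{\left(200 - 19\right) + 216709} = 4 \sqrt{181 + 216709} = 4 \sqrt{216890} = 4 \cdot 23 \sqrt{410} = 92 \sqrt{410} \approx 1862.9$)
$\left(-28 - 34\right) t{\left(8 \right)} \left(- \frac{70}{-8}\right) - f = \left(-28 - 34\right) 4 \left(- \frac{70}{-8}\right) - 92 \sqrt{410} = \left(-28 - 34\right) 4 \left(\left(-70\right) \left(- \frac{1}{8}\right)\right) - 92 \sqrt{410} = \left(-62\right) 4 \cdot \frac{35}{4} - 92 \sqrt{410} = \left(-248\right) \frac{35}{4} - 92 \sqrt{410} = -2170 - 92 \sqrt{410}$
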